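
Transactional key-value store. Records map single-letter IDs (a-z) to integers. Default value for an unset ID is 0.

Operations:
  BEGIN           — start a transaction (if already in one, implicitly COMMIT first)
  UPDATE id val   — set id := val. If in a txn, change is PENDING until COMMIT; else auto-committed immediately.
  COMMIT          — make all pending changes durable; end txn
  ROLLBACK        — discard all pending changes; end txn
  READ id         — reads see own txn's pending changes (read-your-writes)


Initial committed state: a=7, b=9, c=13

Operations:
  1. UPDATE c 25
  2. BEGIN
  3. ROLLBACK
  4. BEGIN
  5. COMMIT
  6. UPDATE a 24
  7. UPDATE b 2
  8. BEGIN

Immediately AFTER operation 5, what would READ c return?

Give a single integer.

Answer: 25

Derivation:
Initial committed: {a=7, b=9, c=13}
Op 1: UPDATE c=25 (auto-commit; committed c=25)
Op 2: BEGIN: in_txn=True, pending={}
Op 3: ROLLBACK: discarded pending []; in_txn=False
Op 4: BEGIN: in_txn=True, pending={}
Op 5: COMMIT: merged [] into committed; committed now {a=7, b=9, c=25}
After op 5: visible(c) = 25 (pending={}, committed={a=7, b=9, c=25})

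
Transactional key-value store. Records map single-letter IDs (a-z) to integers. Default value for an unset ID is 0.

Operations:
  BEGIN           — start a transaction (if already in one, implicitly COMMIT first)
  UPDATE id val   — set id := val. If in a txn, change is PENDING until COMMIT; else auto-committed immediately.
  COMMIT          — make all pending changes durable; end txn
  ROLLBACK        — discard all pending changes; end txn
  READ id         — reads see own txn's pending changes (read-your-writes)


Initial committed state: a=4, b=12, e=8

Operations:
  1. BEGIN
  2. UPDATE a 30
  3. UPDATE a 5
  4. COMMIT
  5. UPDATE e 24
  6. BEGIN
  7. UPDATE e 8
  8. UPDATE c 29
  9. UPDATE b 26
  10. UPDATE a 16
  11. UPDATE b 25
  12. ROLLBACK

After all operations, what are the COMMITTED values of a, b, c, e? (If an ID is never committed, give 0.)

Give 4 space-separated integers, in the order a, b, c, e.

Initial committed: {a=4, b=12, e=8}
Op 1: BEGIN: in_txn=True, pending={}
Op 2: UPDATE a=30 (pending; pending now {a=30})
Op 3: UPDATE a=5 (pending; pending now {a=5})
Op 4: COMMIT: merged ['a'] into committed; committed now {a=5, b=12, e=8}
Op 5: UPDATE e=24 (auto-commit; committed e=24)
Op 6: BEGIN: in_txn=True, pending={}
Op 7: UPDATE e=8 (pending; pending now {e=8})
Op 8: UPDATE c=29 (pending; pending now {c=29, e=8})
Op 9: UPDATE b=26 (pending; pending now {b=26, c=29, e=8})
Op 10: UPDATE a=16 (pending; pending now {a=16, b=26, c=29, e=8})
Op 11: UPDATE b=25 (pending; pending now {a=16, b=25, c=29, e=8})
Op 12: ROLLBACK: discarded pending ['a', 'b', 'c', 'e']; in_txn=False
Final committed: {a=5, b=12, e=24}

Answer: 5 12 0 24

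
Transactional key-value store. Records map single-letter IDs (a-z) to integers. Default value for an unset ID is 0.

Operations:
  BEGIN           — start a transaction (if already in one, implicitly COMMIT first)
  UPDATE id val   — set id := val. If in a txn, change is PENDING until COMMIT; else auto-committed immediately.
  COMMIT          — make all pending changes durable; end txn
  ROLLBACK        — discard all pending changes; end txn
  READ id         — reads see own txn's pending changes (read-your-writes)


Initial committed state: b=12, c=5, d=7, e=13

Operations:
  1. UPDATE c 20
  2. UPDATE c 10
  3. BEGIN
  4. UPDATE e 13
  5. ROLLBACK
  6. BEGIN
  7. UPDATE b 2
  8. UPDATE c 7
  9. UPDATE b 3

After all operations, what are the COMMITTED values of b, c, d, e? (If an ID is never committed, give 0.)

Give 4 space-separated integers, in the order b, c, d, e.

Initial committed: {b=12, c=5, d=7, e=13}
Op 1: UPDATE c=20 (auto-commit; committed c=20)
Op 2: UPDATE c=10 (auto-commit; committed c=10)
Op 3: BEGIN: in_txn=True, pending={}
Op 4: UPDATE e=13 (pending; pending now {e=13})
Op 5: ROLLBACK: discarded pending ['e']; in_txn=False
Op 6: BEGIN: in_txn=True, pending={}
Op 7: UPDATE b=2 (pending; pending now {b=2})
Op 8: UPDATE c=7 (pending; pending now {b=2, c=7})
Op 9: UPDATE b=3 (pending; pending now {b=3, c=7})
Final committed: {b=12, c=10, d=7, e=13}

Answer: 12 10 7 13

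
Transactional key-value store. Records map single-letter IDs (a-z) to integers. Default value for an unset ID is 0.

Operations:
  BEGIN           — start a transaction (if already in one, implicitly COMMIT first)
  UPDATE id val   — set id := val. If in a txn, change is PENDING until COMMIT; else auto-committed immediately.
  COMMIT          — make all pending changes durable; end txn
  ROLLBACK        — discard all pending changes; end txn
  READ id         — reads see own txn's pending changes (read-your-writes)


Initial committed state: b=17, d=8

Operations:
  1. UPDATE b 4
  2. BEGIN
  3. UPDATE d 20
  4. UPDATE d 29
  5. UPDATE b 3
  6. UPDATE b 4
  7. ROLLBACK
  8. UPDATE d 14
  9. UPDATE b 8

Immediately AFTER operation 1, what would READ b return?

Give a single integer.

Answer: 4

Derivation:
Initial committed: {b=17, d=8}
Op 1: UPDATE b=4 (auto-commit; committed b=4)
After op 1: visible(b) = 4 (pending={}, committed={b=4, d=8})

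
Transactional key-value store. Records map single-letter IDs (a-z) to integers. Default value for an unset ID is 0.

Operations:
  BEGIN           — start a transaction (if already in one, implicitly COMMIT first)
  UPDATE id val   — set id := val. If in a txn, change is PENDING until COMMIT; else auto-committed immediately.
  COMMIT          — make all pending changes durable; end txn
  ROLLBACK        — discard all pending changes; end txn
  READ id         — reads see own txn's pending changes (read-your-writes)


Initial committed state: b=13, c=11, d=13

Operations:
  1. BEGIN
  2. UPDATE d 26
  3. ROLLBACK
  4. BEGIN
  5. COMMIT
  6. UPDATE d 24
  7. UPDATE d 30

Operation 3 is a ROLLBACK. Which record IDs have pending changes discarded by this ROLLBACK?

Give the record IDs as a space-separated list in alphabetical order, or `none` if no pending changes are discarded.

Initial committed: {b=13, c=11, d=13}
Op 1: BEGIN: in_txn=True, pending={}
Op 2: UPDATE d=26 (pending; pending now {d=26})
Op 3: ROLLBACK: discarded pending ['d']; in_txn=False
Op 4: BEGIN: in_txn=True, pending={}
Op 5: COMMIT: merged [] into committed; committed now {b=13, c=11, d=13}
Op 6: UPDATE d=24 (auto-commit; committed d=24)
Op 7: UPDATE d=30 (auto-commit; committed d=30)
ROLLBACK at op 3 discards: ['d']

Answer: d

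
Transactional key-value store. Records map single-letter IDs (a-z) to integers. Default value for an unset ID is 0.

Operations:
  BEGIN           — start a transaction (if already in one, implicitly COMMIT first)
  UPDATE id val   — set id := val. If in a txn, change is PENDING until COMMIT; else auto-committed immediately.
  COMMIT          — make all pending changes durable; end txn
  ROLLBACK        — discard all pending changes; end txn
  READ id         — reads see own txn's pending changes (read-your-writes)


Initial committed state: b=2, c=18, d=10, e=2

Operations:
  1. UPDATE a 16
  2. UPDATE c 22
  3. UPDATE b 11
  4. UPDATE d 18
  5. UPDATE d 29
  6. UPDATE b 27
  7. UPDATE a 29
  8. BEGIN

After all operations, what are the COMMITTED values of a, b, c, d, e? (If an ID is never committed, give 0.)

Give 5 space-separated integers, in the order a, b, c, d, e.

Answer: 29 27 22 29 2

Derivation:
Initial committed: {b=2, c=18, d=10, e=2}
Op 1: UPDATE a=16 (auto-commit; committed a=16)
Op 2: UPDATE c=22 (auto-commit; committed c=22)
Op 3: UPDATE b=11 (auto-commit; committed b=11)
Op 4: UPDATE d=18 (auto-commit; committed d=18)
Op 5: UPDATE d=29 (auto-commit; committed d=29)
Op 6: UPDATE b=27 (auto-commit; committed b=27)
Op 7: UPDATE a=29 (auto-commit; committed a=29)
Op 8: BEGIN: in_txn=True, pending={}
Final committed: {a=29, b=27, c=22, d=29, e=2}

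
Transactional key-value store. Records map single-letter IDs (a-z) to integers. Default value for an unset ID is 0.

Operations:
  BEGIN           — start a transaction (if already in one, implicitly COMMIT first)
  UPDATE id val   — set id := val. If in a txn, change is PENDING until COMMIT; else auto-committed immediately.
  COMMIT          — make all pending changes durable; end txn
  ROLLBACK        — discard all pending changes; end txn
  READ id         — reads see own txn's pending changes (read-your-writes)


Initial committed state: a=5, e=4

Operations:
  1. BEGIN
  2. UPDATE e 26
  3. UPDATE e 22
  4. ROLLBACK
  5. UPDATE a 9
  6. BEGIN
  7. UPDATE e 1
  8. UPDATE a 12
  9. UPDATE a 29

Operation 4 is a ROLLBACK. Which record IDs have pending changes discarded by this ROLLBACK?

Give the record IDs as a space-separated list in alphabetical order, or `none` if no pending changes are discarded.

Initial committed: {a=5, e=4}
Op 1: BEGIN: in_txn=True, pending={}
Op 2: UPDATE e=26 (pending; pending now {e=26})
Op 3: UPDATE e=22 (pending; pending now {e=22})
Op 4: ROLLBACK: discarded pending ['e']; in_txn=False
Op 5: UPDATE a=9 (auto-commit; committed a=9)
Op 6: BEGIN: in_txn=True, pending={}
Op 7: UPDATE e=1 (pending; pending now {e=1})
Op 8: UPDATE a=12 (pending; pending now {a=12, e=1})
Op 9: UPDATE a=29 (pending; pending now {a=29, e=1})
ROLLBACK at op 4 discards: ['e']

Answer: e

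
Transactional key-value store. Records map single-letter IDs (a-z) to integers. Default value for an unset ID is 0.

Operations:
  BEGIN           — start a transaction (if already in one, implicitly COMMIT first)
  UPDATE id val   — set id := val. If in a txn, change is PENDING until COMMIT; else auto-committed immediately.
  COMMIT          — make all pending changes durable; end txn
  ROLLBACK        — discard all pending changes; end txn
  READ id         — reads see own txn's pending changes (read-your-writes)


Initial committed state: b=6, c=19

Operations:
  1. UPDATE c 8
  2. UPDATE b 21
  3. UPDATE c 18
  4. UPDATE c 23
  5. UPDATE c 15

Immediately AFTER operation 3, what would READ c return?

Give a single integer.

Answer: 18

Derivation:
Initial committed: {b=6, c=19}
Op 1: UPDATE c=8 (auto-commit; committed c=8)
Op 2: UPDATE b=21 (auto-commit; committed b=21)
Op 3: UPDATE c=18 (auto-commit; committed c=18)
After op 3: visible(c) = 18 (pending={}, committed={b=21, c=18})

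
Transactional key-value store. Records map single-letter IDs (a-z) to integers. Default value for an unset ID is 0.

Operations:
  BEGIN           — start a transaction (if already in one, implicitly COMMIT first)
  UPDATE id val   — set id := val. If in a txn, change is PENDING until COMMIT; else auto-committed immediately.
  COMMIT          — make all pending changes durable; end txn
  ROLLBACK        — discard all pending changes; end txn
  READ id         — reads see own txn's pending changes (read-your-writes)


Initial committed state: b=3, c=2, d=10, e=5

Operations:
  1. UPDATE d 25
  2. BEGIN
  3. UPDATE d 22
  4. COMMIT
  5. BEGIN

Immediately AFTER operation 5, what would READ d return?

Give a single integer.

Initial committed: {b=3, c=2, d=10, e=5}
Op 1: UPDATE d=25 (auto-commit; committed d=25)
Op 2: BEGIN: in_txn=True, pending={}
Op 3: UPDATE d=22 (pending; pending now {d=22})
Op 4: COMMIT: merged ['d'] into committed; committed now {b=3, c=2, d=22, e=5}
Op 5: BEGIN: in_txn=True, pending={}
After op 5: visible(d) = 22 (pending={}, committed={b=3, c=2, d=22, e=5})

Answer: 22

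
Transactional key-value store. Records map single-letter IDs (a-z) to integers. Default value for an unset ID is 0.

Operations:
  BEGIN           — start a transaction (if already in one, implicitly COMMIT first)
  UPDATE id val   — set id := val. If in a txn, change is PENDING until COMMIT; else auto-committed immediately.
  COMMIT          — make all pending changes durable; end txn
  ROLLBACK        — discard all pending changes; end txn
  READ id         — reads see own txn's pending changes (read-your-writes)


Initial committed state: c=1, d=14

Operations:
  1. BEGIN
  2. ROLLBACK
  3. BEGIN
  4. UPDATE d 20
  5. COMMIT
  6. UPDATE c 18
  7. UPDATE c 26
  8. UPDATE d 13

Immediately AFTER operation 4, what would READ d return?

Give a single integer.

Initial committed: {c=1, d=14}
Op 1: BEGIN: in_txn=True, pending={}
Op 2: ROLLBACK: discarded pending []; in_txn=False
Op 3: BEGIN: in_txn=True, pending={}
Op 4: UPDATE d=20 (pending; pending now {d=20})
After op 4: visible(d) = 20 (pending={d=20}, committed={c=1, d=14})

Answer: 20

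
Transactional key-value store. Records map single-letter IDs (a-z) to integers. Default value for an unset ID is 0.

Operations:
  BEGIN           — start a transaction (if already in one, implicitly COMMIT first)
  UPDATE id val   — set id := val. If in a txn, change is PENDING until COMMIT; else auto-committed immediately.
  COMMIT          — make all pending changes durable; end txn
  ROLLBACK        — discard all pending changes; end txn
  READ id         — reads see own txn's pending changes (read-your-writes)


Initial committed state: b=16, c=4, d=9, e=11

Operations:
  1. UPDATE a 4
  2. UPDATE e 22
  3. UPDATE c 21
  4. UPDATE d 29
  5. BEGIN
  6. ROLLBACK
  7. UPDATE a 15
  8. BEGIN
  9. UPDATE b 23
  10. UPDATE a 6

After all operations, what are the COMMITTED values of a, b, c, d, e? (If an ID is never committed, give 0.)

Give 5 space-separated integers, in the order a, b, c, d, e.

Initial committed: {b=16, c=4, d=9, e=11}
Op 1: UPDATE a=4 (auto-commit; committed a=4)
Op 2: UPDATE e=22 (auto-commit; committed e=22)
Op 3: UPDATE c=21 (auto-commit; committed c=21)
Op 4: UPDATE d=29 (auto-commit; committed d=29)
Op 5: BEGIN: in_txn=True, pending={}
Op 6: ROLLBACK: discarded pending []; in_txn=False
Op 7: UPDATE a=15 (auto-commit; committed a=15)
Op 8: BEGIN: in_txn=True, pending={}
Op 9: UPDATE b=23 (pending; pending now {b=23})
Op 10: UPDATE a=6 (pending; pending now {a=6, b=23})
Final committed: {a=15, b=16, c=21, d=29, e=22}

Answer: 15 16 21 29 22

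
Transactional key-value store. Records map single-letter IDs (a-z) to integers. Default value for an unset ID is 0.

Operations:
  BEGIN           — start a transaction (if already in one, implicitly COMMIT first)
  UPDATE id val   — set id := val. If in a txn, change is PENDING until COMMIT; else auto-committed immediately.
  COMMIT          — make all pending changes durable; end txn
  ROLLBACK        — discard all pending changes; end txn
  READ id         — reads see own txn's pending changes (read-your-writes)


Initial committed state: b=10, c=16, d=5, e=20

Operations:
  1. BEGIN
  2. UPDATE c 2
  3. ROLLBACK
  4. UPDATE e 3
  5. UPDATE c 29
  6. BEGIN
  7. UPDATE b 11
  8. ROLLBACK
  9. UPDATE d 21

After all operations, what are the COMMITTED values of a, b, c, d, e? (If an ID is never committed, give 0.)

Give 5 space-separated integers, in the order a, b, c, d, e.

Initial committed: {b=10, c=16, d=5, e=20}
Op 1: BEGIN: in_txn=True, pending={}
Op 2: UPDATE c=2 (pending; pending now {c=2})
Op 3: ROLLBACK: discarded pending ['c']; in_txn=False
Op 4: UPDATE e=3 (auto-commit; committed e=3)
Op 5: UPDATE c=29 (auto-commit; committed c=29)
Op 6: BEGIN: in_txn=True, pending={}
Op 7: UPDATE b=11 (pending; pending now {b=11})
Op 8: ROLLBACK: discarded pending ['b']; in_txn=False
Op 9: UPDATE d=21 (auto-commit; committed d=21)
Final committed: {b=10, c=29, d=21, e=3}

Answer: 0 10 29 21 3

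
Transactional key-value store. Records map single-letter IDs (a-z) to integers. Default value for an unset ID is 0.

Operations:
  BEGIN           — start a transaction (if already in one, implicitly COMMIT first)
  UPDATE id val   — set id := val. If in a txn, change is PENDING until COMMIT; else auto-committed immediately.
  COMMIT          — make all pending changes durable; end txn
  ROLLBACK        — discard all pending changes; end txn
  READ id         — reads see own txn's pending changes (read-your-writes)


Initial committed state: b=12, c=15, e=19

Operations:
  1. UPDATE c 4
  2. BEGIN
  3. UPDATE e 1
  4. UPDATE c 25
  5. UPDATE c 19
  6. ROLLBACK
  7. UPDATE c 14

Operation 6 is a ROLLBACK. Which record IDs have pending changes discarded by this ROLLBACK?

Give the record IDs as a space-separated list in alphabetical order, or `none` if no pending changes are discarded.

Answer: c e

Derivation:
Initial committed: {b=12, c=15, e=19}
Op 1: UPDATE c=4 (auto-commit; committed c=4)
Op 2: BEGIN: in_txn=True, pending={}
Op 3: UPDATE e=1 (pending; pending now {e=1})
Op 4: UPDATE c=25 (pending; pending now {c=25, e=1})
Op 5: UPDATE c=19 (pending; pending now {c=19, e=1})
Op 6: ROLLBACK: discarded pending ['c', 'e']; in_txn=False
Op 7: UPDATE c=14 (auto-commit; committed c=14)
ROLLBACK at op 6 discards: ['c', 'e']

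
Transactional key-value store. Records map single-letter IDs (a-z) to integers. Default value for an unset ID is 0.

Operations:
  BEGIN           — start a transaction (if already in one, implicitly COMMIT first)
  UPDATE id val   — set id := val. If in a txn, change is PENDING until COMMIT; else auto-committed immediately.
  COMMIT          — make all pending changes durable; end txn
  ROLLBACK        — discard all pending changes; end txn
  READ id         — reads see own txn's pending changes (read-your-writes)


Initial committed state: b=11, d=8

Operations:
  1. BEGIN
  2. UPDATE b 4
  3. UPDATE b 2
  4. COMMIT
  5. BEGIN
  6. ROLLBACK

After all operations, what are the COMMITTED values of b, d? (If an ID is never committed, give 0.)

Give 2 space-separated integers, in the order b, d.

Answer: 2 8

Derivation:
Initial committed: {b=11, d=8}
Op 1: BEGIN: in_txn=True, pending={}
Op 2: UPDATE b=4 (pending; pending now {b=4})
Op 3: UPDATE b=2 (pending; pending now {b=2})
Op 4: COMMIT: merged ['b'] into committed; committed now {b=2, d=8}
Op 5: BEGIN: in_txn=True, pending={}
Op 6: ROLLBACK: discarded pending []; in_txn=False
Final committed: {b=2, d=8}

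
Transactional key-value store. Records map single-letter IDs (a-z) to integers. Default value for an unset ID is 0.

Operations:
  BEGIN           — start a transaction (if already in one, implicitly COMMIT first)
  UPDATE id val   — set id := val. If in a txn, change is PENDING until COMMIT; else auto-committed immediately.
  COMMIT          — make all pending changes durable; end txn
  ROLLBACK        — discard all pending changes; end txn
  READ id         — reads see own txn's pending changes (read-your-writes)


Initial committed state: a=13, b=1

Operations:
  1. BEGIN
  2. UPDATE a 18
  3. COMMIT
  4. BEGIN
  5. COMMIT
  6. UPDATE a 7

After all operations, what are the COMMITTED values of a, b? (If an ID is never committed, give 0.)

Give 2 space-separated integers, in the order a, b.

Answer: 7 1

Derivation:
Initial committed: {a=13, b=1}
Op 1: BEGIN: in_txn=True, pending={}
Op 2: UPDATE a=18 (pending; pending now {a=18})
Op 3: COMMIT: merged ['a'] into committed; committed now {a=18, b=1}
Op 4: BEGIN: in_txn=True, pending={}
Op 5: COMMIT: merged [] into committed; committed now {a=18, b=1}
Op 6: UPDATE a=7 (auto-commit; committed a=7)
Final committed: {a=7, b=1}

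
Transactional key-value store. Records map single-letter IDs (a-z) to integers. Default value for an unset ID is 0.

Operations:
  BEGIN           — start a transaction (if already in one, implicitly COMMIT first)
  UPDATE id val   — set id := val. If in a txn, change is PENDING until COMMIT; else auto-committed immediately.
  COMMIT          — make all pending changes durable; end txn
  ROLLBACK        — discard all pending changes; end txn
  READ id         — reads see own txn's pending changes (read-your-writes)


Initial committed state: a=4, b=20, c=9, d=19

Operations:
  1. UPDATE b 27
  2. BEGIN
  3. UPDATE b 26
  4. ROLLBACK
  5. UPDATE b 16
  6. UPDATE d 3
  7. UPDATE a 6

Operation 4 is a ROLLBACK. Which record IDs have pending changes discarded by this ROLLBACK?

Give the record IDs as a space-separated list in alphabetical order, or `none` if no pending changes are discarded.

Initial committed: {a=4, b=20, c=9, d=19}
Op 1: UPDATE b=27 (auto-commit; committed b=27)
Op 2: BEGIN: in_txn=True, pending={}
Op 3: UPDATE b=26 (pending; pending now {b=26})
Op 4: ROLLBACK: discarded pending ['b']; in_txn=False
Op 5: UPDATE b=16 (auto-commit; committed b=16)
Op 6: UPDATE d=3 (auto-commit; committed d=3)
Op 7: UPDATE a=6 (auto-commit; committed a=6)
ROLLBACK at op 4 discards: ['b']

Answer: b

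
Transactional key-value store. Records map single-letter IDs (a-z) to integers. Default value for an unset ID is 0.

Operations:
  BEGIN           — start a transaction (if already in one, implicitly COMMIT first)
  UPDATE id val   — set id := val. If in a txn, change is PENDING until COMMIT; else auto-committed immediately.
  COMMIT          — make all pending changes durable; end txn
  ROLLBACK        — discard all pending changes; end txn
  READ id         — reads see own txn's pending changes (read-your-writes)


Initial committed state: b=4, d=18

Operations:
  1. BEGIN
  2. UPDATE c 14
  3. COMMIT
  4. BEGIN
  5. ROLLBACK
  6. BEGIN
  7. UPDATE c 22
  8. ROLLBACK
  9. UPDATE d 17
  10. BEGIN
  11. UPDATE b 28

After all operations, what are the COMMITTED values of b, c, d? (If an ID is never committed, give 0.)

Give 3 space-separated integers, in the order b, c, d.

Answer: 4 14 17

Derivation:
Initial committed: {b=4, d=18}
Op 1: BEGIN: in_txn=True, pending={}
Op 2: UPDATE c=14 (pending; pending now {c=14})
Op 3: COMMIT: merged ['c'] into committed; committed now {b=4, c=14, d=18}
Op 4: BEGIN: in_txn=True, pending={}
Op 5: ROLLBACK: discarded pending []; in_txn=False
Op 6: BEGIN: in_txn=True, pending={}
Op 7: UPDATE c=22 (pending; pending now {c=22})
Op 8: ROLLBACK: discarded pending ['c']; in_txn=False
Op 9: UPDATE d=17 (auto-commit; committed d=17)
Op 10: BEGIN: in_txn=True, pending={}
Op 11: UPDATE b=28 (pending; pending now {b=28})
Final committed: {b=4, c=14, d=17}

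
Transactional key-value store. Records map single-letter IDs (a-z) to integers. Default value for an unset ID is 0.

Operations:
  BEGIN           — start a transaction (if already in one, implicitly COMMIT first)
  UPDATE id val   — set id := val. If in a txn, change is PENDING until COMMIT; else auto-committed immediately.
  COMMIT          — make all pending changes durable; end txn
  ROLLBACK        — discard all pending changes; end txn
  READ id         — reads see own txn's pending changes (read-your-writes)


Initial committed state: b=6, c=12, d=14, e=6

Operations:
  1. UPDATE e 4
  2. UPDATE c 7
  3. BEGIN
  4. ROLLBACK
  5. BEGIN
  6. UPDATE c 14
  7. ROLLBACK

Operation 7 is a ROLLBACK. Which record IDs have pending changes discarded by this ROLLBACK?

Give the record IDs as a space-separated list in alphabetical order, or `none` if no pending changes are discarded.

Initial committed: {b=6, c=12, d=14, e=6}
Op 1: UPDATE e=4 (auto-commit; committed e=4)
Op 2: UPDATE c=7 (auto-commit; committed c=7)
Op 3: BEGIN: in_txn=True, pending={}
Op 4: ROLLBACK: discarded pending []; in_txn=False
Op 5: BEGIN: in_txn=True, pending={}
Op 6: UPDATE c=14 (pending; pending now {c=14})
Op 7: ROLLBACK: discarded pending ['c']; in_txn=False
ROLLBACK at op 7 discards: ['c']

Answer: c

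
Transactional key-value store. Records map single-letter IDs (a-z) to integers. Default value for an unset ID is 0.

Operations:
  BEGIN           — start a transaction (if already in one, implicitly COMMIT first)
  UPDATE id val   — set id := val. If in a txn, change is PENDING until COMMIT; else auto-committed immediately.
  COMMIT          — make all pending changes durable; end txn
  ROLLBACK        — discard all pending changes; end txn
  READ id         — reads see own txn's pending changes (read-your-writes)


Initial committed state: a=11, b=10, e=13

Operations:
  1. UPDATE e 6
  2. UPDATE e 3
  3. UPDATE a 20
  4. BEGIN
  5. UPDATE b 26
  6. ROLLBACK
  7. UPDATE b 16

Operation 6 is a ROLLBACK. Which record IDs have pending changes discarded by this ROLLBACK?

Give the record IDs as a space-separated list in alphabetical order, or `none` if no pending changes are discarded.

Answer: b

Derivation:
Initial committed: {a=11, b=10, e=13}
Op 1: UPDATE e=6 (auto-commit; committed e=6)
Op 2: UPDATE e=3 (auto-commit; committed e=3)
Op 3: UPDATE a=20 (auto-commit; committed a=20)
Op 4: BEGIN: in_txn=True, pending={}
Op 5: UPDATE b=26 (pending; pending now {b=26})
Op 6: ROLLBACK: discarded pending ['b']; in_txn=False
Op 7: UPDATE b=16 (auto-commit; committed b=16)
ROLLBACK at op 6 discards: ['b']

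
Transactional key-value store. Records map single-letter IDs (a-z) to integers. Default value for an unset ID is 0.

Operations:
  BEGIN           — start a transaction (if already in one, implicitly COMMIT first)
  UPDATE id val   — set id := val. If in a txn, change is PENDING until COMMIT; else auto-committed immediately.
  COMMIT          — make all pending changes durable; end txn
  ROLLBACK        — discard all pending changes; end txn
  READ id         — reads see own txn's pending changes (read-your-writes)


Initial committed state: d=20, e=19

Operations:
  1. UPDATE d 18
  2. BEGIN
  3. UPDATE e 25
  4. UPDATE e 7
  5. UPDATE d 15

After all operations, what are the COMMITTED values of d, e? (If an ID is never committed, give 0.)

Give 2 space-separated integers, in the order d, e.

Initial committed: {d=20, e=19}
Op 1: UPDATE d=18 (auto-commit; committed d=18)
Op 2: BEGIN: in_txn=True, pending={}
Op 3: UPDATE e=25 (pending; pending now {e=25})
Op 4: UPDATE e=7 (pending; pending now {e=7})
Op 5: UPDATE d=15 (pending; pending now {d=15, e=7})
Final committed: {d=18, e=19}

Answer: 18 19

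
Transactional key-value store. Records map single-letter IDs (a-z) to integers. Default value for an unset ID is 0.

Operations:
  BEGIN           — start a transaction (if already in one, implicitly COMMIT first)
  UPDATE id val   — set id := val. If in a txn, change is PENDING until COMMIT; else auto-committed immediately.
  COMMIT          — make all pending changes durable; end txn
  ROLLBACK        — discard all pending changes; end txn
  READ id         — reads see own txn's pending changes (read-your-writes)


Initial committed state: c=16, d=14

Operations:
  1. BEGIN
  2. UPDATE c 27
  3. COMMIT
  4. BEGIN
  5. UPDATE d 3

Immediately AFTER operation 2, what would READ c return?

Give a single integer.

Answer: 27

Derivation:
Initial committed: {c=16, d=14}
Op 1: BEGIN: in_txn=True, pending={}
Op 2: UPDATE c=27 (pending; pending now {c=27})
After op 2: visible(c) = 27 (pending={c=27}, committed={c=16, d=14})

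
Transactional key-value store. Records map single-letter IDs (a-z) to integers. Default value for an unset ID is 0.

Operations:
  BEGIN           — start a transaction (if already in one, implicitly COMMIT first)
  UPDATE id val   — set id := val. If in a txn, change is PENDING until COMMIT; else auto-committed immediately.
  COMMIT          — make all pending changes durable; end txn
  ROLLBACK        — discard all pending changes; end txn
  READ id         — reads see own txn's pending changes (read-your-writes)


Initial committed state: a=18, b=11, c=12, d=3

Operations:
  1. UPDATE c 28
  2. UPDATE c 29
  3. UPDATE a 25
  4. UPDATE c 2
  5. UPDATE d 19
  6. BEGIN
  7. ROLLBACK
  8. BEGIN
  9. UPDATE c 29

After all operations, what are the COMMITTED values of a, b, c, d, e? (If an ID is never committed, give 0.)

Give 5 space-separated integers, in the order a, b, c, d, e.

Answer: 25 11 2 19 0

Derivation:
Initial committed: {a=18, b=11, c=12, d=3}
Op 1: UPDATE c=28 (auto-commit; committed c=28)
Op 2: UPDATE c=29 (auto-commit; committed c=29)
Op 3: UPDATE a=25 (auto-commit; committed a=25)
Op 4: UPDATE c=2 (auto-commit; committed c=2)
Op 5: UPDATE d=19 (auto-commit; committed d=19)
Op 6: BEGIN: in_txn=True, pending={}
Op 7: ROLLBACK: discarded pending []; in_txn=False
Op 8: BEGIN: in_txn=True, pending={}
Op 9: UPDATE c=29 (pending; pending now {c=29})
Final committed: {a=25, b=11, c=2, d=19}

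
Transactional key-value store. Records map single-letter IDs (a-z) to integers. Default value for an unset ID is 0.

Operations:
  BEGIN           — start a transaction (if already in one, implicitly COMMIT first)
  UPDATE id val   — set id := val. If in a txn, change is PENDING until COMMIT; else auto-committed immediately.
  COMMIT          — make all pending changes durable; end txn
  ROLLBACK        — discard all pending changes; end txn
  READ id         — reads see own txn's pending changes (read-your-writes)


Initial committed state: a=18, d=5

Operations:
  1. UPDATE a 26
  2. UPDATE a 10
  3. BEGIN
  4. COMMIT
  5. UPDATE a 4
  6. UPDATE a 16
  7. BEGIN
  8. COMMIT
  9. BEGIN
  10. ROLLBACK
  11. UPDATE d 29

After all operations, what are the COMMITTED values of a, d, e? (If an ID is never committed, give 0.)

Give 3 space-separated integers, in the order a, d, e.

Initial committed: {a=18, d=5}
Op 1: UPDATE a=26 (auto-commit; committed a=26)
Op 2: UPDATE a=10 (auto-commit; committed a=10)
Op 3: BEGIN: in_txn=True, pending={}
Op 4: COMMIT: merged [] into committed; committed now {a=10, d=5}
Op 5: UPDATE a=4 (auto-commit; committed a=4)
Op 6: UPDATE a=16 (auto-commit; committed a=16)
Op 7: BEGIN: in_txn=True, pending={}
Op 8: COMMIT: merged [] into committed; committed now {a=16, d=5}
Op 9: BEGIN: in_txn=True, pending={}
Op 10: ROLLBACK: discarded pending []; in_txn=False
Op 11: UPDATE d=29 (auto-commit; committed d=29)
Final committed: {a=16, d=29}

Answer: 16 29 0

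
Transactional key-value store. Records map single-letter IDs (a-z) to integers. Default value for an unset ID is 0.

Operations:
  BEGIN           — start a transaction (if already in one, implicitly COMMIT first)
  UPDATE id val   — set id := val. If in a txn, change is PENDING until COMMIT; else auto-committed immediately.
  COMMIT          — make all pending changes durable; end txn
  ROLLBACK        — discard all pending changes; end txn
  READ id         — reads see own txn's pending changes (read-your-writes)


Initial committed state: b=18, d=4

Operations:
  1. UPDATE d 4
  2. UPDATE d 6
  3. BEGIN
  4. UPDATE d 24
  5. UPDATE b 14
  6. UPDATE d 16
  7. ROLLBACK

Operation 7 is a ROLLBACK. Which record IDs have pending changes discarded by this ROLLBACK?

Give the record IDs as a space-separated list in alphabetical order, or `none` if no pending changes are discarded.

Initial committed: {b=18, d=4}
Op 1: UPDATE d=4 (auto-commit; committed d=4)
Op 2: UPDATE d=6 (auto-commit; committed d=6)
Op 3: BEGIN: in_txn=True, pending={}
Op 4: UPDATE d=24 (pending; pending now {d=24})
Op 5: UPDATE b=14 (pending; pending now {b=14, d=24})
Op 6: UPDATE d=16 (pending; pending now {b=14, d=16})
Op 7: ROLLBACK: discarded pending ['b', 'd']; in_txn=False
ROLLBACK at op 7 discards: ['b', 'd']

Answer: b d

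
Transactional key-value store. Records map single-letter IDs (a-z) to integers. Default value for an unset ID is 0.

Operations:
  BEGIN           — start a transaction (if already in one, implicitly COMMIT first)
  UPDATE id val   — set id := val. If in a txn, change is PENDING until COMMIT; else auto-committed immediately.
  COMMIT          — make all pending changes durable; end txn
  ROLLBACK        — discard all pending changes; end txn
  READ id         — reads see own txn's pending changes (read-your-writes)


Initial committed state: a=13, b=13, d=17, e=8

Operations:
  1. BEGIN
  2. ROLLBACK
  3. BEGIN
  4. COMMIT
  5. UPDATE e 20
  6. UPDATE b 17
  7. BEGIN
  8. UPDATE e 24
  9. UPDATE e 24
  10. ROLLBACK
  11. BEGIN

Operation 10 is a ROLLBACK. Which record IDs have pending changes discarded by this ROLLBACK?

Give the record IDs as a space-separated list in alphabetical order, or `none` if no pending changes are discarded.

Answer: e

Derivation:
Initial committed: {a=13, b=13, d=17, e=8}
Op 1: BEGIN: in_txn=True, pending={}
Op 2: ROLLBACK: discarded pending []; in_txn=False
Op 3: BEGIN: in_txn=True, pending={}
Op 4: COMMIT: merged [] into committed; committed now {a=13, b=13, d=17, e=8}
Op 5: UPDATE e=20 (auto-commit; committed e=20)
Op 6: UPDATE b=17 (auto-commit; committed b=17)
Op 7: BEGIN: in_txn=True, pending={}
Op 8: UPDATE e=24 (pending; pending now {e=24})
Op 9: UPDATE e=24 (pending; pending now {e=24})
Op 10: ROLLBACK: discarded pending ['e']; in_txn=False
Op 11: BEGIN: in_txn=True, pending={}
ROLLBACK at op 10 discards: ['e']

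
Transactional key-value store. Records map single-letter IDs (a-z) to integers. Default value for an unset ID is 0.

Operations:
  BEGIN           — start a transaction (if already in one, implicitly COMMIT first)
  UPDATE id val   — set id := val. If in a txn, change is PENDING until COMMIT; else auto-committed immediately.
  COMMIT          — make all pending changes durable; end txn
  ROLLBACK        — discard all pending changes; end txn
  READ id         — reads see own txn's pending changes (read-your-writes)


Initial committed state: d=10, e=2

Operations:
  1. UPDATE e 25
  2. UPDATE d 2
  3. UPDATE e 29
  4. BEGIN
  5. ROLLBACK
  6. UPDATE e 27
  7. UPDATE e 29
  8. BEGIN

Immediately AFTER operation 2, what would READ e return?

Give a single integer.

Answer: 25

Derivation:
Initial committed: {d=10, e=2}
Op 1: UPDATE e=25 (auto-commit; committed e=25)
Op 2: UPDATE d=2 (auto-commit; committed d=2)
After op 2: visible(e) = 25 (pending={}, committed={d=2, e=25})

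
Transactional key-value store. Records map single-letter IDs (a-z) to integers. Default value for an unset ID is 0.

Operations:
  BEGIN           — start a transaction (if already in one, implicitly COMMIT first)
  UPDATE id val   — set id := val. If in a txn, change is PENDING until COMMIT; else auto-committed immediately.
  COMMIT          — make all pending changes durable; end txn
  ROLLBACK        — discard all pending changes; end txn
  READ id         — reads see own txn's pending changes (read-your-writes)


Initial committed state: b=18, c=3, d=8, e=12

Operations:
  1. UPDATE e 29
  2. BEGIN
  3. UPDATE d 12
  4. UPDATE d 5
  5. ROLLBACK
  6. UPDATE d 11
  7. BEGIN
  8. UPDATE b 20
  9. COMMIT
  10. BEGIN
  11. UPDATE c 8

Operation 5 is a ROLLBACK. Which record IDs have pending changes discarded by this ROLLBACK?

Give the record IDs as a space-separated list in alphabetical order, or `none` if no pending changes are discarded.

Initial committed: {b=18, c=3, d=8, e=12}
Op 1: UPDATE e=29 (auto-commit; committed e=29)
Op 2: BEGIN: in_txn=True, pending={}
Op 3: UPDATE d=12 (pending; pending now {d=12})
Op 4: UPDATE d=5 (pending; pending now {d=5})
Op 5: ROLLBACK: discarded pending ['d']; in_txn=False
Op 6: UPDATE d=11 (auto-commit; committed d=11)
Op 7: BEGIN: in_txn=True, pending={}
Op 8: UPDATE b=20 (pending; pending now {b=20})
Op 9: COMMIT: merged ['b'] into committed; committed now {b=20, c=3, d=11, e=29}
Op 10: BEGIN: in_txn=True, pending={}
Op 11: UPDATE c=8 (pending; pending now {c=8})
ROLLBACK at op 5 discards: ['d']

Answer: d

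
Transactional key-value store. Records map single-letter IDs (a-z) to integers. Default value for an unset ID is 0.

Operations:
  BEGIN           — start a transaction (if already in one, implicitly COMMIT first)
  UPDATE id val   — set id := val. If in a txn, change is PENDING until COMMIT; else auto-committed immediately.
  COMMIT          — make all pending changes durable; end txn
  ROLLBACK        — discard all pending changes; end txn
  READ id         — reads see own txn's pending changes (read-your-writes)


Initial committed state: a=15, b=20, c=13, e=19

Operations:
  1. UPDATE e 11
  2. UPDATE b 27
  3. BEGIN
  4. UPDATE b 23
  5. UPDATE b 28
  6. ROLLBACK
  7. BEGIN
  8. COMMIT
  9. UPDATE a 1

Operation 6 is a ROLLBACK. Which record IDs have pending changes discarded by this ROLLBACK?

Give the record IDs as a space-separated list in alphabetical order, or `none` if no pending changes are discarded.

Initial committed: {a=15, b=20, c=13, e=19}
Op 1: UPDATE e=11 (auto-commit; committed e=11)
Op 2: UPDATE b=27 (auto-commit; committed b=27)
Op 3: BEGIN: in_txn=True, pending={}
Op 4: UPDATE b=23 (pending; pending now {b=23})
Op 5: UPDATE b=28 (pending; pending now {b=28})
Op 6: ROLLBACK: discarded pending ['b']; in_txn=False
Op 7: BEGIN: in_txn=True, pending={}
Op 8: COMMIT: merged [] into committed; committed now {a=15, b=27, c=13, e=11}
Op 9: UPDATE a=1 (auto-commit; committed a=1)
ROLLBACK at op 6 discards: ['b']

Answer: b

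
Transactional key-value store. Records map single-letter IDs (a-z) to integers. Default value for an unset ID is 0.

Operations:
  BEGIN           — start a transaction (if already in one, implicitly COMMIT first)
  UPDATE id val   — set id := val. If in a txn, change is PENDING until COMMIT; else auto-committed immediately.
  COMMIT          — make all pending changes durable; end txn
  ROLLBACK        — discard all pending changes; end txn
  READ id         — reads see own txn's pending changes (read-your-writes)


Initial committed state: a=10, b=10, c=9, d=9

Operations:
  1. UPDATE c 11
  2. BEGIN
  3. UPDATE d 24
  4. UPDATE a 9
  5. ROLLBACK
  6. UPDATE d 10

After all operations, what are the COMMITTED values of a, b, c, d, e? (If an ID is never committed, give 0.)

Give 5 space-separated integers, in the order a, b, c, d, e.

Answer: 10 10 11 10 0

Derivation:
Initial committed: {a=10, b=10, c=9, d=9}
Op 1: UPDATE c=11 (auto-commit; committed c=11)
Op 2: BEGIN: in_txn=True, pending={}
Op 3: UPDATE d=24 (pending; pending now {d=24})
Op 4: UPDATE a=9 (pending; pending now {a=9, d=24})
Op 5: ROLLBACK: discarded pending ['a', 'd']; in_txn=False
Op 6: UPDATE d=10 (auto-commit; committed d=10)
Final committed: {a=10, b=10, c=11, d=10}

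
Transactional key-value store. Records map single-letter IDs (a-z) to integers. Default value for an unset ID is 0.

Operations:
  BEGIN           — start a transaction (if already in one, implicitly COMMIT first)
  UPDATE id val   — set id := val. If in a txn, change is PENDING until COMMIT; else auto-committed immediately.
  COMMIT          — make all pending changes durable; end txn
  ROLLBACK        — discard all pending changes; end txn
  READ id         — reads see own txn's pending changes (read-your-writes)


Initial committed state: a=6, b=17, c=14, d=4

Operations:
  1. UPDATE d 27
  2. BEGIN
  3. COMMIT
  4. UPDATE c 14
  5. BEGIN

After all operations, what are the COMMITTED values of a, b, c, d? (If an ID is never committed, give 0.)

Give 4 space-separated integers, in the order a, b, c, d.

Initial committed: {a=6, b=17, c=14, d=4}
Op 1: UPDATE d=27 (auto-commit; committed d=27)
Op 2: BEGIN: in_txn=True, pending={}
Op 3: COMMIT: merged [] into committed; committed now {a=6, b=17, c=14, d=27}
Op 4: UPDATE c=14 (auto-commit; committed c=14)
Op 5: BEGIN: in_txn=True, pending={}
Final committed: {a=6, b=17, c=14, d=27}

Answer: 6 17 14 27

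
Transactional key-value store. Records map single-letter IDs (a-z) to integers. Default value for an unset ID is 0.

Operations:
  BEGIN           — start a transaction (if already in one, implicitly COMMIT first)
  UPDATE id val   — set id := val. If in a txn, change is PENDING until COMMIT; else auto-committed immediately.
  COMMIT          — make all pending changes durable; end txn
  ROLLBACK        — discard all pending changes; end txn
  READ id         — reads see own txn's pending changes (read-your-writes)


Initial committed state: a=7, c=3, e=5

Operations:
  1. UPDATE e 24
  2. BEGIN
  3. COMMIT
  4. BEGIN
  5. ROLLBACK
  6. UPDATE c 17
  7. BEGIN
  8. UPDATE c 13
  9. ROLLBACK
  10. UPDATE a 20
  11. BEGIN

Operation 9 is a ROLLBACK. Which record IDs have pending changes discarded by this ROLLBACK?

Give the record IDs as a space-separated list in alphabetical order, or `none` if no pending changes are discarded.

Initial committed: {a=7, c=3, e=5}
Op 1: UPDATE e=24 (auto-commit; committed e=24)
Op 2: BEGIN: in_txn=True, pending={}
Op 3: COMMIT: merged [] into committed; committed now {a=7, c=3, e=24}
Op 4: BEGIN: in_txn=True, pending={}
Op 5: ROLLBACK: discarded pending []; in_txn=False
Op 6: UPDATE c=17 (auto-commit; committed c=17)
Op 7: BEGIN: in_txn=True, pending={}
Op 8: UPDATE c=13 (pending; pending now {c=13})
Op 9: ROLLBACK: discarded pending ['c']; in_txn=False
Op 10: UPDATE a=20 (auto-commit; committed a=20)
Op 11: BEGIN: in_txn=True, pending={}
ROLLBACK at op 9 discards: ['c']

Answer: c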